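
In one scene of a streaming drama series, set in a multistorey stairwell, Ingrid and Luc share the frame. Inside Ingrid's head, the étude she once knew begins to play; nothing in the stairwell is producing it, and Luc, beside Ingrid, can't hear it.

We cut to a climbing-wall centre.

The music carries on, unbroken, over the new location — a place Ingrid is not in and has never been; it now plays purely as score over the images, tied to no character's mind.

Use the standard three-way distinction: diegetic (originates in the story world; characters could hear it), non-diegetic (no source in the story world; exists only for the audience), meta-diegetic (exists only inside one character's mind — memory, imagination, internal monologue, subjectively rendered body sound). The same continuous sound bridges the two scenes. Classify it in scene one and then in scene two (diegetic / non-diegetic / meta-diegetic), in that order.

Scene one: the music exists only inside Ingrid's mind; Luc can't hear it → meta-diegetic.
Scene two: it's detached from Ingrid entirely and plays over unrelated images with no in-world source — conventional underscore → non-diegetic.

meta-diegetic, non-diegetic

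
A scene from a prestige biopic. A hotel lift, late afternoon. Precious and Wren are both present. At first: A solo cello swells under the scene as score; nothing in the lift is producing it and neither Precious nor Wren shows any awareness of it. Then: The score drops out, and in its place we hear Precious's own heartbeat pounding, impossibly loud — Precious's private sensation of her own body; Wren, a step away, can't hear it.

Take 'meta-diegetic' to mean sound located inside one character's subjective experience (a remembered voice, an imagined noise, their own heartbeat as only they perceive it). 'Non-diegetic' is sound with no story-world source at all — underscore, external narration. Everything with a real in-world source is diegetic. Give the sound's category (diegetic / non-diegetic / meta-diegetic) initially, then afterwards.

Initially: underscore with no in-world source, inaudible to the characters → non-diegetic.
Afterwards: the body sound is Precious's subjective perception alone — Wren can't hear it → meta-diegetic.

non-diegetic, meta-diegetic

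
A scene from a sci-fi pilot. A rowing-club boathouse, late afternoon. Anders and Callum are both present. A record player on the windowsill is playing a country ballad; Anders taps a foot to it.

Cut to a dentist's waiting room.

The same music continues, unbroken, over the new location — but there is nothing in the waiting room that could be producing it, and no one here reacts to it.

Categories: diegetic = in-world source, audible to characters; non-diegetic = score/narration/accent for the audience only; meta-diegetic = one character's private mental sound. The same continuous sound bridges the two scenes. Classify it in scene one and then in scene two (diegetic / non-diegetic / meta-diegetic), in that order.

diegetic, non-diegetic

Scene one: a record player is an on-screen source and Anders reacts to it → diegetic.
Scene two: there is no source in the waiting room and no one hears it — it's now underscore → non-diegetic.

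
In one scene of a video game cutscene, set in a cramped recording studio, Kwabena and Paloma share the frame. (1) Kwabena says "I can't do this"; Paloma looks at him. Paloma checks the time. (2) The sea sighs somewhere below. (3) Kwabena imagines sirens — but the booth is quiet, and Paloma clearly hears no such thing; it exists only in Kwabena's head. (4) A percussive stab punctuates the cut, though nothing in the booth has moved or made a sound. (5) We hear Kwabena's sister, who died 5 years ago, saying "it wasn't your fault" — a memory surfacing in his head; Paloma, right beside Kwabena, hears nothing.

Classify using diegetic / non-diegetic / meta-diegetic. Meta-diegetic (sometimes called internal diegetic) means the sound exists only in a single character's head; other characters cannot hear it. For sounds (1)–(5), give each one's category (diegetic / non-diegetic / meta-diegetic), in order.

Sound (1): Kwabena is a character speaking aloud in the scene, so diegetic.
(2) is diegetic: the sea is part of the location's real environment.
Sound (3): the sound is imagined by Kwabena; nothing in the story world is producing it and Paloma can't hear it, so meta-diegetic.
Sound (4): an editorial stinger — it belongs to the cut, not the story world, so non-diegetic.
(5) is meta-diegetic: a remembered line, private to Kwabena — not present in the room, not audible to Paloma.

diegetic, diegetic, meta-diegetic, non-diegetic, meta-diegetic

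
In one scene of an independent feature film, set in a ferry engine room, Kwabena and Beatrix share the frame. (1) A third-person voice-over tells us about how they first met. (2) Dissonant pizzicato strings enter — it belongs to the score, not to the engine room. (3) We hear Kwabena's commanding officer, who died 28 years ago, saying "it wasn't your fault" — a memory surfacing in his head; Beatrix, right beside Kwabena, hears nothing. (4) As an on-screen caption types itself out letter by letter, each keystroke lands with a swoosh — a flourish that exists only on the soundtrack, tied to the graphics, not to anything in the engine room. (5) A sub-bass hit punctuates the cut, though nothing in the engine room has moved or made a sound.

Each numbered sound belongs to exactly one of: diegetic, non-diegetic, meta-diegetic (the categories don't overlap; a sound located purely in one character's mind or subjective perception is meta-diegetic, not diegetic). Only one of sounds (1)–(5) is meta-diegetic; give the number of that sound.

Sound (1): external voice-over — not a character, not heard by anyone in the scene, so non-diegetic.
Sound (2): score with no on-screen or off-screen source; it exists for the audience alone, so non-diegetic.
(3) it's Kwabena's recollection rendered as sound; the other character can't hear it → meta-diegetic.
Sound (4): sound married to a title/caption — outside the diegesis by definition, so non-diegetic.
Sound (5): an editorial stinger — it belongs to the cut, not the story world, so non-diegetic.
Only (3) is meta-diegetic.

3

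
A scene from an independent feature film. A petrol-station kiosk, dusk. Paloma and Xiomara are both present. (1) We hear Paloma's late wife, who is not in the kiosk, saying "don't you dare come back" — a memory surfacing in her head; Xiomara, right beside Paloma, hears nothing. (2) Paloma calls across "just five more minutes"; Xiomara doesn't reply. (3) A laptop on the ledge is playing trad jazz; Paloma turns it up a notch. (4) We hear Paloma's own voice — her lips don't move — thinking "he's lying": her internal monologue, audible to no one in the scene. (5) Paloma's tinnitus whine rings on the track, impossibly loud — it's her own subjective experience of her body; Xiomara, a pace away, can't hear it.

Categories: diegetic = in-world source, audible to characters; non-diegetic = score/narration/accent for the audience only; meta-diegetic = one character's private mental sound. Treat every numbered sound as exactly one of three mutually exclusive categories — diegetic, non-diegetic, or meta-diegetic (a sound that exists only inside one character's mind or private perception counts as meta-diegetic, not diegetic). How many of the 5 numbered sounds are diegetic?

Sound (1): the voice is a memory playing only inside Paloma's mind; Xiomara can't hear it, so meta-diegetic.
(2) Paloma is a character speaking aloud in the scene → diegetic.
Sound (3): a laptop is a physical source in the scene and Paloma reacts to it, so diegetic.
Sound (4): Paloma's thought-voice: a private mental sound no other character can hear, so meta-diegetic.
Sound (5): it's Paloma's internal bodily sensation rendered as sound; only Paloma 'hears' it, so meta-diegetic.
So 2 of the 5 are diegetic: (2), (3).

2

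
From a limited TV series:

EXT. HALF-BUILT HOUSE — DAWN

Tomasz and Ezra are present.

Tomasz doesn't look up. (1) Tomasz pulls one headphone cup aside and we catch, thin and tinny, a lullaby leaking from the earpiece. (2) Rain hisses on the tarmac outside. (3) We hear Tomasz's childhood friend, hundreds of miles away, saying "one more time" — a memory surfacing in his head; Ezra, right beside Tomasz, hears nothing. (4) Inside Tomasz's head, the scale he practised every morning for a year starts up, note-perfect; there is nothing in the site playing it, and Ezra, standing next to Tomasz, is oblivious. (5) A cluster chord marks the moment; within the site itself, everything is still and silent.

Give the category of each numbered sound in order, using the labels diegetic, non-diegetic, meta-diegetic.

diegetic, diegetic, meta-diegetic, meta-diegetic, non-diegetic

(1) the headphones are an on-screen source → diegetic.
(2) it's the actual ambient sound of the location → diegetic.
(3) is meta-diegetic: the voice is a memory playing only inside Tomasz's mind; Ezra can't hear it.
Sound (4): the music is a memory playing inside Tomasz's mind alone; no real-world source, Ezra can't hear it, so meta-diegetic.
(5) is non-diegetic: it's a sound-design accent with no in-world source; no one in the scene can hear it.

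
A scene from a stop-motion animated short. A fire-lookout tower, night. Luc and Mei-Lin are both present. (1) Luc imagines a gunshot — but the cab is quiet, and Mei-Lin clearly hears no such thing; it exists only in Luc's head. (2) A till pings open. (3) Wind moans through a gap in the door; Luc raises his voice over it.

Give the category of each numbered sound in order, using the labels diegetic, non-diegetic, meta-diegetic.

Sound (1): subjective to Luc: the cab is silent and Mei-Lin hears nothing, so meta-diegetic.
Sound (2): an in-world source (a till); characters could hear it, so diegetic.
(3) wind is part of the location's real environment → diegetic.

meta-diegetic, diegetic, diegetic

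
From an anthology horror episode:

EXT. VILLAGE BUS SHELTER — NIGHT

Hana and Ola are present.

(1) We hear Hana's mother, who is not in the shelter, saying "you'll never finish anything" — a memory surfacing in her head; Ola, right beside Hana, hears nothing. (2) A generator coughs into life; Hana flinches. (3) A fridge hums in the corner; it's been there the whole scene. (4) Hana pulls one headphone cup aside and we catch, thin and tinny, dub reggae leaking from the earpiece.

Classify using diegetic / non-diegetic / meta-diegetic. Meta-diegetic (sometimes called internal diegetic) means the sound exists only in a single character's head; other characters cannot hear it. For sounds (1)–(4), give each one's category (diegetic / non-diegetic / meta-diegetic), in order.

(1) is meta-diegetic: it's Hana's recollection rendered as sound; the other character can't hear it.
(2) is diegetic: an in-world source (a generator); characters could hear it.
Sound (3): a fridge is part of the location's real environment, so diegetic.
(4) the headphones are an on-screen source → diegetic.

meta-diegetic, diegetic, diegetic, diegetic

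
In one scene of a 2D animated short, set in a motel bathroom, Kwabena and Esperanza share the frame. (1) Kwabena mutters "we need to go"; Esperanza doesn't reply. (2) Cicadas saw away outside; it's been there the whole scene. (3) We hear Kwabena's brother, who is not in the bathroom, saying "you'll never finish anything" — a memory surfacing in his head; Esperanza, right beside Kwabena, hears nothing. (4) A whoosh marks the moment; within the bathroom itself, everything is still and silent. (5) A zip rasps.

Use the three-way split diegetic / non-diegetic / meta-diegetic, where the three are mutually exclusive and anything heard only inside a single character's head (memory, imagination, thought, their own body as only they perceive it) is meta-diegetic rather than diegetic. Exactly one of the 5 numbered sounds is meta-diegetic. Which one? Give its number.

3

(1) Kwabena is a character speaking aloud in the scene → diegetic.
(2) is diegetic: cicadas is part of the location's real environment.
(3) a remembered line, private to Kwabena — not present in the room, not audible to Esperanza → meta-diegetic.
(4) is non-diegetic: it's a sound-design accent with no in-world source; no one in the scene can hear it.
(5) a zip is a real object/event in the scene's world → diegetic.
Only (3) is meta-diegetic.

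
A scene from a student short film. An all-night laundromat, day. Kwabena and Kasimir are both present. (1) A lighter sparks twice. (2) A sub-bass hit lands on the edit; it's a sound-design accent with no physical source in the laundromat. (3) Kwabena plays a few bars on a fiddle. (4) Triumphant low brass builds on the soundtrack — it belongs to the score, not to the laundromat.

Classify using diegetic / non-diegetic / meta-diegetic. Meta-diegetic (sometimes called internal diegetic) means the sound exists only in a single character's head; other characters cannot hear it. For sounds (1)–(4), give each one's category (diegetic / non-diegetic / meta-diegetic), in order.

Sound (1): the sound comes from a lighter physically present in the location, so diegetic.
(2) is non-diegetic: it's a sound-design accent with no in-world source; no one in the scene can hear it.
(3) the instrument and the performer are both in the scene → diegetic.
Sound (4): nothing in the laundromat produces it and the characters don't hear it — pure soundtrack, so non-diegetic.

diegetic, non-diegetic, diegetic, non-diegetic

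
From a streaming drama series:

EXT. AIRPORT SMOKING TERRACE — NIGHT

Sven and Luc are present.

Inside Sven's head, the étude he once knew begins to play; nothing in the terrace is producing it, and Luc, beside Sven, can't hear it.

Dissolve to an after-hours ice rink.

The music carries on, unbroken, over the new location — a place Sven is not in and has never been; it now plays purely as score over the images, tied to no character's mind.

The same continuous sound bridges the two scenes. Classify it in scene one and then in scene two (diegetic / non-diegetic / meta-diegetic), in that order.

meta-diegetic, non-diegetic

Scene one: the music exists only inside Sven's mind; Luc can't hear it → meta-diegetic.
Scene two: it's detached from Sven entirely and plays over unrelated images with no in-world source — conventional underscore → non-diegetic.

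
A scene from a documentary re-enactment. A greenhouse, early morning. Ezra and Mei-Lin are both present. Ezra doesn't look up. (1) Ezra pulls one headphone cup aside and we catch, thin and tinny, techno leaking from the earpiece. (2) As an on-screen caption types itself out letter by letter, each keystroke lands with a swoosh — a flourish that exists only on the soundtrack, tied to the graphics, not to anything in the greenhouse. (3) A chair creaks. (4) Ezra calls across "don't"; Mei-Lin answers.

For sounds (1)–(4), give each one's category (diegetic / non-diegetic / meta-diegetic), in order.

diegetic, non-diegetic, diegetic, diegetic

(1) is diegetic: the headphones are an on-screen source.
Sound (2): sound married to a title/caption — outside the diegesis by definition, so non-diegetic.
(3) is diegetic: a chair is a real object/event in the scene's world.
(4) is diegetic: on-screen dialogue — Ezra speaks and Mei-Lin is there to hear.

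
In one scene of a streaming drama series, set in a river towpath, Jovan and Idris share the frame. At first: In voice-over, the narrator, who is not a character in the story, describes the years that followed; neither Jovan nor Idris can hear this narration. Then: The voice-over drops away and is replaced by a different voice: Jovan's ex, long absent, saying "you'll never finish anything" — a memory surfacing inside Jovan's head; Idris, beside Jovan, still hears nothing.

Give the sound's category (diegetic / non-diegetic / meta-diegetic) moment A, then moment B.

Moment A: the external narrator addresses only the audience — outside the story world → non-diegetic.
Moment B: the replacement voice is a memory inside Jovan's mind specifically → meta-diegetic.

non-diegetic, meta-diegetic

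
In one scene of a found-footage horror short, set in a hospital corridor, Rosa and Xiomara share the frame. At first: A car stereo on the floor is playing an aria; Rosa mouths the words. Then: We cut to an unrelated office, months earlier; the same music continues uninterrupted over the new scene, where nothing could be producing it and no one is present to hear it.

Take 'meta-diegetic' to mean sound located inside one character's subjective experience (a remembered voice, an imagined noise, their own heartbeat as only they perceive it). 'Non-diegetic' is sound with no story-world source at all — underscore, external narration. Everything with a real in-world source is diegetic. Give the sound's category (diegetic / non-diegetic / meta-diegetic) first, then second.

First: a car stereo is a real in-scene source and Rosa reacts to it → diegetic.
Second: there is no longer any in-world source and no one can hear it — it has become underscore → non-diegetic.

diegetic, non-diegetic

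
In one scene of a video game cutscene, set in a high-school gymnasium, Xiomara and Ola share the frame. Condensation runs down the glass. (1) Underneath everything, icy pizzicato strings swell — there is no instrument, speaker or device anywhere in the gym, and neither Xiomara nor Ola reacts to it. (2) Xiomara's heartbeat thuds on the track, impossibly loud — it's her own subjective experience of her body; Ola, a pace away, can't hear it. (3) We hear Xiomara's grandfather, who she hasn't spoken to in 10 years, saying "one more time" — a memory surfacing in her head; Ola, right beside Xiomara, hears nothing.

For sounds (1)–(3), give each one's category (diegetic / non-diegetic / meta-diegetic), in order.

Sound (1): it has no source in the story world and no character can hear it — it's underscore, so non-diegetic.
(2) point-of-audition from inside Xiomara's body; not a sound in the room → meta-diegetic.
Sound (3): the voice is a memory playing only inside Xiomara's mind; Ola can't hear it, so meta-diegetic.

non-diegetic, meta-diegetic, meta-diegetic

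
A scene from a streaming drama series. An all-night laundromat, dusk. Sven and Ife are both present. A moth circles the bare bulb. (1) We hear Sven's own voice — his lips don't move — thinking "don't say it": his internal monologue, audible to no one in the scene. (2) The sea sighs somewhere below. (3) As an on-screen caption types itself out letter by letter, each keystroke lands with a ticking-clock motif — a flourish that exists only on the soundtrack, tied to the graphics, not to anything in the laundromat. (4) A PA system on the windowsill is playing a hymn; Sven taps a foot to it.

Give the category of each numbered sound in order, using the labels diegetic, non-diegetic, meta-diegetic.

(1) is meta-diegetic: internal monologue — inside Sven's mind, not spoken into the scene.
Sound (2): the sea is part of the location's real environment, so diegetic.
(3) is non-diegetic: sound married to a title/caption — outside the diegesis by definition.
(4) is diegetic: the music comes from an on-screen device that Sven responds to.

meta-diegetic, diegetic, non-diegetic, diegetic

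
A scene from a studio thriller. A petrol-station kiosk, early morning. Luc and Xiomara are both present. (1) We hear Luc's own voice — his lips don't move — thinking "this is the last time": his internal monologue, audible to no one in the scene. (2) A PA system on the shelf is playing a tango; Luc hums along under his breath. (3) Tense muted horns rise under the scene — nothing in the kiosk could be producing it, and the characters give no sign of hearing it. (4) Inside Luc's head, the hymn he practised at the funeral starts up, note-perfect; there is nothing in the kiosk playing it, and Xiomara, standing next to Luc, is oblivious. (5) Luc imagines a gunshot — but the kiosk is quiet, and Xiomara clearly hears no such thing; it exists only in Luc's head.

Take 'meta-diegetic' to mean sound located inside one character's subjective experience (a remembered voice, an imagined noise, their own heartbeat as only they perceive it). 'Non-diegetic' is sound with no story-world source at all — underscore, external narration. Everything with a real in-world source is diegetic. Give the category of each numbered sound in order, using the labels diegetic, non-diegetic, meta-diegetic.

(1) is meta-diegetic: internal monologue — inside Luc's mind, not spoken into the scene.
(2) is diegetic: source music from a PA system, which exists in the story world.
Sound (3): nothing in the kiosk produces it and the characters don't hear it — pure soundtrack, so non-diegetic.
Sound (4): it lives in Luc's subjectivity, not in the kiosk, so meta-diegetic.
Sound (5): the sound is imagined by Luc; nothing in the story world is producing it and Xiomara can't hear it, so meta-diegetic.

meta-diegetic, diegetic, non-diegetic, meta-diegetic, meta-diegetic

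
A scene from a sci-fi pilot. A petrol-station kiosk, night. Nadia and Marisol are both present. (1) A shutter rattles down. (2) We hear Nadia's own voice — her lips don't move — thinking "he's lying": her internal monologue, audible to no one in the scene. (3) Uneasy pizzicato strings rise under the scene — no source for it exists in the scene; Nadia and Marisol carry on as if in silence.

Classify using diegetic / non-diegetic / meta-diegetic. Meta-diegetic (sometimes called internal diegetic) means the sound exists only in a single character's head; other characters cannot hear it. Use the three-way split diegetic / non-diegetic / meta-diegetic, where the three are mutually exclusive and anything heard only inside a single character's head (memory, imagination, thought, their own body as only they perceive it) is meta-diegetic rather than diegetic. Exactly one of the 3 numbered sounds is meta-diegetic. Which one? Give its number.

(1) is diegetic: the sound comes from a shutter physically present in the location.
Sound (2): it's Nadia's unspoken thought, heard only by the audience via her subjectivity, so meta-diegetic.
(3) it has no source in the story world and no character can hear it — it's underscore → non-diegetic.
Only (2) is meta-diegetic.

2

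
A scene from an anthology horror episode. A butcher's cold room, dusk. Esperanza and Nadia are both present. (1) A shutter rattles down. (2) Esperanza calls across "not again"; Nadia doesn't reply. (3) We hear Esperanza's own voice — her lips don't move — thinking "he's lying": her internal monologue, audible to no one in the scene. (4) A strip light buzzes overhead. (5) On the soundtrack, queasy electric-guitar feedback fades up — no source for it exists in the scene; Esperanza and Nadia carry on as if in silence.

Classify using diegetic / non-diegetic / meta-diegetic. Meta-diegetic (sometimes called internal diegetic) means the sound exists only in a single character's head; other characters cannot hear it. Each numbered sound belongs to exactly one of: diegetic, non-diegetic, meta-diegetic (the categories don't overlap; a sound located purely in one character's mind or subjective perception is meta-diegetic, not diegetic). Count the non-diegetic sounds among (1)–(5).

1

(1) is diegetic: a shutter is a real object/event in the scene's world.
(2) is diegetic: on-screen dialogue — Esperanza speaks and Nadia is there to hear.
(3) it's Esperanza's unspoken thought, heard only by the audience via her subjectivity → meta-diegetic.
(4) it's the actual ambient sound of the location → diegetic.
(5) is non-diegetic: score with no on-screen or off-screen source; it exists for the audience alone.
So 1 of the 5 is non-diegetic: (5).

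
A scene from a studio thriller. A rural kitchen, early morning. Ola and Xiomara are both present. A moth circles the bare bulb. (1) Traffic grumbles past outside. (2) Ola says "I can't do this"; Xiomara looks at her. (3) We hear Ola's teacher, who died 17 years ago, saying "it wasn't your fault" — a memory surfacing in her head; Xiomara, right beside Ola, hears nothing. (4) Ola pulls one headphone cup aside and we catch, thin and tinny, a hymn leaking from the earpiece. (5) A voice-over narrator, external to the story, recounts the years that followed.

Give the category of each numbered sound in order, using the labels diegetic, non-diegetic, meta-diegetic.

diegetic, diegetic, meta-diegetic, diegetic, non-diegetic

Sound (1): ambient/room sound belonging to the story's physical space, so diegetic.
(2) is diegetic: Ola is a character speaking aloud in the scene.
(3) is meta-diegetic: the voice is a memory playing only inside Ola's mind; Xiomara can't hear it.
Sound (4): it's leaking from a physical pair of headphones in the scene, so diegetic.
Sound (5): commentary laid over the scene from outside the fiction, so non-diegetic.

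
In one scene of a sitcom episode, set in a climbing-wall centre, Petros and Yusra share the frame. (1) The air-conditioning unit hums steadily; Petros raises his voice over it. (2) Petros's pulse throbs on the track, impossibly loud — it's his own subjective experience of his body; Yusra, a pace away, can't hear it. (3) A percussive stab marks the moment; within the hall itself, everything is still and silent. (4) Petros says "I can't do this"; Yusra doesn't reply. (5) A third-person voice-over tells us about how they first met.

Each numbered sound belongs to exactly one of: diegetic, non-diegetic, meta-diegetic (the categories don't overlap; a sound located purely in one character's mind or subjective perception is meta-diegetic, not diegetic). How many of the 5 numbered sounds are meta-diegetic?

Sound (1): it's the actual ambient sound of the location, so diegetic.
(2) a subjective body sound — Petros's private perception, inaudible to Yusra → meta-diegetic.
Sound (3): nothing in the scene produces it; it's an accent added for the audience, so non-diegetic.
(4) is diegetic: spoken by a character present in the story world.
(5) the narrator exists outside the story world, addressing only the audience → non-diegetic.
So 1 of the 5 is meta-diegetic: (2).

1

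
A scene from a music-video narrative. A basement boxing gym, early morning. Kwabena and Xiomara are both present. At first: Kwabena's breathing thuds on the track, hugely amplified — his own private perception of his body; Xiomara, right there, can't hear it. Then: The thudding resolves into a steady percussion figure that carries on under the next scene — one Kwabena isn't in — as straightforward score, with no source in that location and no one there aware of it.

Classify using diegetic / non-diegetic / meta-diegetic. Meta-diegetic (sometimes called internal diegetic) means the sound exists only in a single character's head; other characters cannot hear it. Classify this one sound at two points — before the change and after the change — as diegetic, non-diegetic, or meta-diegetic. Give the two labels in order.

Before the change: it's Kwabena's subjective body sound, inaudible to Xiomara → meta-diegetic.
After the change: detached from Kwabena and playing as sourceless score over a scene he isn't in — for the audience only → non-diegetic.

meta-diegetic, non-diegetic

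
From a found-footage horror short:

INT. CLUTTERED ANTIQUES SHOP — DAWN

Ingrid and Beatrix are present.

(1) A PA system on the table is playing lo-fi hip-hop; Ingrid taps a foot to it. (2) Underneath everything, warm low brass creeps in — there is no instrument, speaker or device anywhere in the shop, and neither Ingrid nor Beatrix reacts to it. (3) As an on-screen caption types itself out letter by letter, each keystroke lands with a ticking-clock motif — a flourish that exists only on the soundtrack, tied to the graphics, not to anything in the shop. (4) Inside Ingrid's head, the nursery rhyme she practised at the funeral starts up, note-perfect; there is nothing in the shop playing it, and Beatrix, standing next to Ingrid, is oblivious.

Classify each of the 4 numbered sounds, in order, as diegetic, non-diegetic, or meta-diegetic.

diegetic, non-diegetic, non-diegetic, meta-diegetic

Sound (1): the music comes from an on-screen device that Ingrid responds to, so diegetic.
(2) it has no source in the story world and no character can hear it — it's underscore → non-diegetic.
(3) is non-diegetic: the caption isn't part of the story world, so neither is the sound tied to it.
(4) is meta-diegetic: the music is a memory playing inside Ingrid's mind alone; no real-world source, Beatrix can't hear it.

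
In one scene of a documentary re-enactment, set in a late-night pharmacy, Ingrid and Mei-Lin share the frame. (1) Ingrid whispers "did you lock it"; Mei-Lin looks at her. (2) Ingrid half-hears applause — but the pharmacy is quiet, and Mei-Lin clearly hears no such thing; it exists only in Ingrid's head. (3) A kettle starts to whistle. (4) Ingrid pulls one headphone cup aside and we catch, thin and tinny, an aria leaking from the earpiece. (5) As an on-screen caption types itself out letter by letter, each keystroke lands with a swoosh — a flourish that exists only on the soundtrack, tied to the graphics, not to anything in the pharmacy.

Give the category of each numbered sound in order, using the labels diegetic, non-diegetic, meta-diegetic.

diegetic, meta-diegetic, diegetic, diegetic, non-diegetic

Sound (1): Ingrid is a character speaking aloud in the scene, so diegetic.
Sound (2): the sound is imagined by Ingrid; nothing in the story world is producing it and Mei-Lin can't hear it, so meta-diegetic.
Sound (3): an in-world source (a kettle); characters could hear it, so diegetic.
(4) the headphones are an on-screen source → diegetic.
(5) is non-diegetic: it accompanies on-screen graphics, not anything inside the story world.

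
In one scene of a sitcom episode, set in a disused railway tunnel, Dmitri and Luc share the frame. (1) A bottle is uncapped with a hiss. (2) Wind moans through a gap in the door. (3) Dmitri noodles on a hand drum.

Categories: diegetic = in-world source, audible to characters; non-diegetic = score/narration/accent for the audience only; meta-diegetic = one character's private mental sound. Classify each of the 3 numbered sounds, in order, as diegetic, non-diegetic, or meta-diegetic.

(1) the sound comes from a bottle physically present in the location → diegetic.
(2) wind is part of the location's real environment → diegetic.
(3) is diegetic: Dmitri is producing the music live, in the story world.

diegetic, diegetic, diegetic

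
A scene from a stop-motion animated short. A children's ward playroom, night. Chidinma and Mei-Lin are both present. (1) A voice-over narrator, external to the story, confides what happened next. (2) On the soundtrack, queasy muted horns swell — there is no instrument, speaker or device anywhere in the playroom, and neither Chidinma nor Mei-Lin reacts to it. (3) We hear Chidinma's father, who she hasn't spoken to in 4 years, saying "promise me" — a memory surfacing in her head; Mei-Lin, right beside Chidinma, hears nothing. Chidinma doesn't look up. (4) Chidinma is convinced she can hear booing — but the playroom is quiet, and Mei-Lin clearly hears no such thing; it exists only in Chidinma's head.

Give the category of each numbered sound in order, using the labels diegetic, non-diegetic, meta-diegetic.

non-diegetic, non-diegetic, meta-diegetic, meta-diegetic

(1) commentary laid over the scene from outside the fiction → non-diegetic.
(2) is non-diegetic: score with no on-screen or off-screen source; it exists for the audience alone.
Sound (3): the voice is a memory playing only inside Chidinma's mind; Mei-Lin can't hear it, so meta-diegetic.
(4) is meta-diegetic: the sound is imagined by Chidinma; nothing in the story world is producing it and Mei-Lin can't hear it.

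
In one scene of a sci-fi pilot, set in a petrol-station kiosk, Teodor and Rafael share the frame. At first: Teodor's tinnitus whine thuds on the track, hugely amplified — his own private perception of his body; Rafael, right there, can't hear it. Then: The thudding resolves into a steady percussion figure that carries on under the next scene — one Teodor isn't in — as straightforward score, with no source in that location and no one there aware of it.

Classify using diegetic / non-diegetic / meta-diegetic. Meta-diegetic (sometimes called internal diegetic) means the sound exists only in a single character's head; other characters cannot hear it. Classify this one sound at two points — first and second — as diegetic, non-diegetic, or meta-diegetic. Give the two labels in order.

meta-diegetic, non-diegetic

First: it's Teodor's subjective body sound, inaudible to Rafael → meta-diegetic.
Second: detached from Teodor and playing as sourceless score over a scene he isn't in — for the audience only → non-diegetic.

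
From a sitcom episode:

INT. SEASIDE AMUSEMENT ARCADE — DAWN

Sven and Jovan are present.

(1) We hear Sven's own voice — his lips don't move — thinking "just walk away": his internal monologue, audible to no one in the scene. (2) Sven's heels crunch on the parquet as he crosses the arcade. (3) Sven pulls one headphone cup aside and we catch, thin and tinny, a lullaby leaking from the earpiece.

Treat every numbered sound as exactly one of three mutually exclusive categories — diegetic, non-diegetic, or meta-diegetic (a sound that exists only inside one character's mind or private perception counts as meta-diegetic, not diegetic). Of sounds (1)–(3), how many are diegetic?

Sound (1): it's Sven's unspoken thought, heard only by the audience via his subjectivity, so meta-diegetic.
(2) it's the physical sound of Sven moving in the space → diegetic.
(3) the earpiece is a real device on Sven's head — source music → diegetic.
So 2 of the 3 are diegetic: (2), (3).

2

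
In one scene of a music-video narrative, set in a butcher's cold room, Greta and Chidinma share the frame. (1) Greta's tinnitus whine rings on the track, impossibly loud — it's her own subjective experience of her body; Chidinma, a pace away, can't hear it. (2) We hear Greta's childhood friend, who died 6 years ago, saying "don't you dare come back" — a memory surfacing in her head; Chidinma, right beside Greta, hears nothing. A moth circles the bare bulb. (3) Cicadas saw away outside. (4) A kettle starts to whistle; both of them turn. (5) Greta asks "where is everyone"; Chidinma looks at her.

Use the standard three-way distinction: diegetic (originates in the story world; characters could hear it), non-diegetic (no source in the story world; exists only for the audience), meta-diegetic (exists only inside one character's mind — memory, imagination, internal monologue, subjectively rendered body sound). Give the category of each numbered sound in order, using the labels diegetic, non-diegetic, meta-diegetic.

meta-diegetic, meta-diegetic, diegetic, diegetic, diegetic

(1) a subjective body sound — Greta's private perception, inaudible to Chidinma → meta-diegetic.
(2) is meta-diegetic: a remembered line, private to Greta — not present in the room, not audible to Chidinma.
(3) it's the actual ambient sound of the location → diegetic.
(4) is diegetic: a kettle is a real object/event in the scene's world.
(5) is diegetic: on-screen dialogue — Greta speaks and Chidinma is there to hear.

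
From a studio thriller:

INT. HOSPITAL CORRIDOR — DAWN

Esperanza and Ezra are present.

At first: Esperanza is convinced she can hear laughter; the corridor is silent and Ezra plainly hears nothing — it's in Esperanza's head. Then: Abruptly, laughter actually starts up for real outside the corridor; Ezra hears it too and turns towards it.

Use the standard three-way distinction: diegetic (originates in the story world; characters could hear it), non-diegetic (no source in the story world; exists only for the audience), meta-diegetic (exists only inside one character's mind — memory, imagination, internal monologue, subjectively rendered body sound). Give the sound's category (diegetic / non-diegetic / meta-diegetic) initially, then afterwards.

meta-diegetic, diegetic

Initially: only Esperanza 'hears' it — imagined, in her mind → meta-diegetic.
Afterwards: now there's a real external source and Ezra hears it too — in the story world → diegetic.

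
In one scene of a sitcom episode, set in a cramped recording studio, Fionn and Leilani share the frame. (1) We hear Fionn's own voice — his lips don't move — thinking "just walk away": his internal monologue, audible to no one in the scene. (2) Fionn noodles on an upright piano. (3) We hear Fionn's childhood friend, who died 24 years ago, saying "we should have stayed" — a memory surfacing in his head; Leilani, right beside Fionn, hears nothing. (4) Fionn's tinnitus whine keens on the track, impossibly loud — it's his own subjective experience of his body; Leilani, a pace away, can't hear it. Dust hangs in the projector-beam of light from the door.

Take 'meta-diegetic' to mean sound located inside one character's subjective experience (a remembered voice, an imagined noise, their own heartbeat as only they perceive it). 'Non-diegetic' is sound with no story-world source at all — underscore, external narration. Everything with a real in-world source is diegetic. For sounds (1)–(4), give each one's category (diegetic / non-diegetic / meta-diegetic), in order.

meta-diegetic, diegetic, meta-diegetic, meta-diegetic

(1) is meta-diegetic: internal monologue — inside Fionn's mind, not spoken into the scene.
(2) is diegetic: the instrument and the performer are both in the scene.
(3) is meta-diegetic: the voice is a memory playing only inside Fionn's mind; Leilani can't hear it.
(4) is meta-diegetic: it's Fionn's internal bodily sensation rendered as sound; only Fionn 'hears' it.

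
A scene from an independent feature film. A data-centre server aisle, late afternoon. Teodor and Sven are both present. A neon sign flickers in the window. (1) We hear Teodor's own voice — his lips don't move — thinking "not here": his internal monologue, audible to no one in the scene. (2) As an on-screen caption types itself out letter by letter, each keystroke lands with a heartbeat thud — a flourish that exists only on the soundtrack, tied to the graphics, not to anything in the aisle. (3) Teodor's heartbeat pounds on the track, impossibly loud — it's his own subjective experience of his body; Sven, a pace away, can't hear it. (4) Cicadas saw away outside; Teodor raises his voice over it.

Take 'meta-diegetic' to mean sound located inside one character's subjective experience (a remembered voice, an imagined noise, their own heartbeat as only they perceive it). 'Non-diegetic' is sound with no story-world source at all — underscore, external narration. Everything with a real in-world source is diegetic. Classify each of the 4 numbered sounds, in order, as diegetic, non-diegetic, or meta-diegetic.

meta-diegetic, non-diegetic, meta-diegetic, diegetic

Sound (1): Teodor's thought-voice: a private mental sound no other character can hear, so meta-diegetic.
(2) sound married to a title/caption — outside the diegesis by definition → non-diegetic.
(3) it's Teodor's internal bodily sensation rendered as sound; only Teodor 'hears' it → meta-diegetic.
(4) cicadas is part of the location's real environment → diegetic.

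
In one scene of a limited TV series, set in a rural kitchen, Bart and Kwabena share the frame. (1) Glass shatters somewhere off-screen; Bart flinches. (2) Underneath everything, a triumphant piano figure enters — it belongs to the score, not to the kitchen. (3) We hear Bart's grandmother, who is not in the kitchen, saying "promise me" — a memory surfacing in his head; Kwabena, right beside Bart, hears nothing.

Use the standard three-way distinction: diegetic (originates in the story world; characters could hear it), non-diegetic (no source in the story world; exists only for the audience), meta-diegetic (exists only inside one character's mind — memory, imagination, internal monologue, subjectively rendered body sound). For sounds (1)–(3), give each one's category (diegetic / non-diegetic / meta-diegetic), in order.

diegetic, non-diegetic, meta-diegetic

(1) is diegetic: glass is a real object/event in the scene's world.
(2) is non-diegetic: nothing in the kitchen produces it and the characters don't hear it — pure soundtrack.
Sound (3): it's Bart's recollection rendered as sound; the other character can't hear it, so meta-diegetic.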